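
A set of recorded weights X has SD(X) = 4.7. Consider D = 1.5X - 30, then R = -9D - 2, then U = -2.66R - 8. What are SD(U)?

SD(U) = 168.777

SD(D) = |1.5|·4.7 = 7.05.
SD(R) = |-9|·7.05 = 63.45.
SD(U) = |-2.66|·63.45 = 168.777.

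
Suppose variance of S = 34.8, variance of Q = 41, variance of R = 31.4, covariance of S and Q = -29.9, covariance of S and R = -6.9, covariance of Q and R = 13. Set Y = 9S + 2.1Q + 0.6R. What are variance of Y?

variance of Y = 1838.934

variance of Y = a²·variance of S + b²·variance of Q + c²·variance of R + 2ab·covariance of S and Q + 2ac·covariance of S and R + 2bc·covariance of Q and R, with a = 9, b = 2.1, c = 0.6.
= 2818.8 + 180.81 + 11.304 + (-1130.22) + (-74.52) + 32.76
= 1838.934.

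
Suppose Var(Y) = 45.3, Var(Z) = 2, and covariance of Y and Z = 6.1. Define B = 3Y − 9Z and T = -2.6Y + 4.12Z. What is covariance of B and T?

covariance of B and T = -209.364

By bilinearity, covariance of B and T = ac·Var(Y) + bd·Var(Z) + (ad+bc)·covariance of Y and Z, with a=3, b=-9, c=-2.6, d=4.12.
ac·Var(Y) = 3·(-2.6)·45.3 = -353.34
bd·Var(Z) = (-9)·4.12·2 = -74.16
(ad+bc)·covariance of Y and Z = (35.76)·6.1 = 218.136
covariance of B and T = -353.34 + (-74.16) + 218.136 = -209.364.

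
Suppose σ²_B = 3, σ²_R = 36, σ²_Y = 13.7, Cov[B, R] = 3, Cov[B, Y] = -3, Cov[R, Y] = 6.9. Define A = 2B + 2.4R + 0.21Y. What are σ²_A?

σ²_A = a²·σ²_B + b²·σ²_R + c²·σ²_Y + 2ab·Cov[B, R] + 2ac·Cov[B, Y] + 2bc·Cov[R, Y], with a = 2, b = 2.4, c = 0.21.
= 12 + 207.36 + 0.60417 + 28.8 + (-2.52) + 6.9552
= 253.19937.

σ²_A = 253.19937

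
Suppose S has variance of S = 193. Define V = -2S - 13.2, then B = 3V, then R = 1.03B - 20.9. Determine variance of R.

variance of V = (-2)²·193 = 772.
variance of B = 3²·772 = 6948.
variance of R = 1.03²·6948 = 7371.1332.

variance of R = 7371.1332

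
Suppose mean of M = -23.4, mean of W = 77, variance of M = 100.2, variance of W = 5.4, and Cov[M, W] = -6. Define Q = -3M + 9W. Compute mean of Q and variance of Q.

mean of Q = (-3)·mean of M + 9·mean of W = (-3)·(-23.4) + 9·77 = 763.2.
variance of Q = a²·variance of M + b²·variance of W + 2ab·Cov[M, W] with a = -3, b = 9.
= (-3)²·100.2 + 9²·5.4 + 2·(-3)·9·(-6)
= 901.8 + 437.4 + 324 = 1663.2.

mean of Q = 763.2, variance of Q = 1663.2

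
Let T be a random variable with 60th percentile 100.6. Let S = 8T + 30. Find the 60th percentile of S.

60th percentile of S = 834.8

Since a = 8 > 0 the transformation is increasing, so the 60th percentile of S = a·(P_{60} of T) + b = 8·100.6 + 30 = 834.8.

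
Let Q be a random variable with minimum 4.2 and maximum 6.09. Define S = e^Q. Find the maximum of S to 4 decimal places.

max(S) = 441.4214

e^Q is increasing on this domain, so max(S) comes from max(Q) = 6.09: max(S) = exp(6.09) ≈ 441.4214.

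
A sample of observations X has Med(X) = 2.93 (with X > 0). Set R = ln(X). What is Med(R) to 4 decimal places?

Med(R) = 1.075

ln(X) is monotone on this domain, so Med(R) = ln(2.93) ≈ 1.075.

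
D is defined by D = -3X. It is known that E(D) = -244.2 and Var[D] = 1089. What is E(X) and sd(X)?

E(X) = 81.4, sd(X) = 11

From D = -3X: E(D) = a·E(X) + b, so E(X) = (E(D) − b)/a = (-244.2 − 0)/(-3) = 81.4.
sd(D) = √1089 = 33.
sd(D) = |a|·sd(X), so sd(X) = 33/|-3| = 11.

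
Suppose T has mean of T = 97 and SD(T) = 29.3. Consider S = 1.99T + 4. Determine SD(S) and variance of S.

SD(S) = 58.307, variance of S = 3399.706249

S = 1.99T + 4 is linear with a = 1.99, b = 4.
SD(S) = |a|·SD(T) = |1.99|·29.3 = 58.307.
variance of T = 29.3² = 858.49.
variance of S = a²·variance of T = 1.99²·858.49 = 3399.706249 (the additive constant 4 does not affect variance).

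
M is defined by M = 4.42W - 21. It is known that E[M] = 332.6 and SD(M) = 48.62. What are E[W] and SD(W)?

E[W] = 80, SD(W) = 11

From M = 4.42W - 21: E[M] = a·E[W] + b, so E[W] = (E[M] − b)/a = (332.6 − (-21))/4.42 = 80.
SD(M) = |a|·SD(W), so SD(W) = 48.62/|4.42| = 11.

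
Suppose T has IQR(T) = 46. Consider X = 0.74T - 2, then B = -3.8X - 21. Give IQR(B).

IQR(B) = 129.352

IQR(X) = |0.74|·46 = 34.04.
IQR(B) = |-3.8|·34.04 = 129.352.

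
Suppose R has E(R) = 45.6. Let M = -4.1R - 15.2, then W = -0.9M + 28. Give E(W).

E(M) = (-4.1)·45.6 + (-15.2) = -202.16.
E(W) = (-0.9)·(-202.16) + 28 = 209.944.

E(W) = 209.944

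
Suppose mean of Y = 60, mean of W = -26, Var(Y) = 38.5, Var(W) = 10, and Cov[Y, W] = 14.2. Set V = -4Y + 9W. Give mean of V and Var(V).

mean of V = -474, Var(V) = 403.6

mean of V = (-4)·mean of Y + 9·mean of W = (-4)·60 + 9·(-26) = -474.
Var(V) = a²·Var(Y) + b²·Var(W) + 2ab·Cov[Y, W] with a = -4, b = 9.
= (-4)²·38.5 + 9²·10 + 2·(-4)·9·14.2
= 616 + 810 + (-1022.4) = 403.6.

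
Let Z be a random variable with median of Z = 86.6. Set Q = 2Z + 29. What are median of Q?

A linear map preserves order up to sign, so median of Q = a·median of Z + b = 2·86.6 + 29 = 202.2.

median of Q = 202.2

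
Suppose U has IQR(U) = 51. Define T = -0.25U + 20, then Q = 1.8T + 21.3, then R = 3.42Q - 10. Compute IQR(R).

IQR(R) = 78.489

IQR(T) = |-0.25|·51 = 12.75.
IQR(Q) = |1.8|·12.75 = 22.95.
IQR(R) = |3.42|·22.95 = 78.489.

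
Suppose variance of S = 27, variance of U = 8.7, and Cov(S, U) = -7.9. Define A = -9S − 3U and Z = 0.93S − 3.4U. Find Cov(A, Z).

By bilinearity, Cov(A, Z) = ac·variance of S + bd·variance of U + (ad+bc)·Cov(S, U), with a=-9, b=-3, c=0.93, d=-3.4.
ac·variance of S = (-9)·0.93·27 = -225.99
bd·variance of U = (-3)·(-3.4)·8.7 = 88.74
(ad+bc)·Cov(S, U) = (27.81)·(-7.9) = -219.699
Cov(A, Z) = -225.99 + 88.74 + (-219.699) = -356.949.

Cov(A, Z) = -356.949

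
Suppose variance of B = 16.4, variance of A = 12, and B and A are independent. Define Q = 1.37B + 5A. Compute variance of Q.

variance of Q = 330.78116

variance of Q = a²·variance of B + b²·variance of A + 2ab·Cov(B, A) with a = 1.37, b = 5.
Independence gives Cov(B, A) = 0.
= 1.37²·16.4 + 5²·12 + 2·1.37·5·0
= 30.78116 + 300 + 0 = 330.78116.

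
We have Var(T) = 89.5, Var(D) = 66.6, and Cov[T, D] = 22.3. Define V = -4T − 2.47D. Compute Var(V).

Var(V) = 2278.96794

Var(V) = a²·Var(T) + b²·Var(D) + 2ab·Cov[T, D] with a = -4, b = -2.47.
= (-4)²·89.5 + (-2.47)²·66.6 + 2·(-4)·(-2.47)·22.3
= 1432 + 406.31994 + 440.648 = 2278.96794.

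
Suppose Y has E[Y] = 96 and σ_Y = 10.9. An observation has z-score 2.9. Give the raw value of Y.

Y = 127.61

Y = E[Y] + z·σ_Y = 96 + 2.9·10.9 = 127.61.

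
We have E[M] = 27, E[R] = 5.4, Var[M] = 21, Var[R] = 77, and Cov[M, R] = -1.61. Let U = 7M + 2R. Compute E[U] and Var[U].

E[U] = 7·E[M] + 2·E[R] = 7·27 + 2·5.4 = 199.8.
Var[U] = a²·Var[M] + b²·Var[R] + 2ab·Cov[M, R] with a = 7, b = 2.
= 7²·21 + 2²·77 + 2·7·2·(-1.61)
= 1029 + 308 + (-45.08) = 1291.92.

E[U] = 199.8, Var[U] = 1291.92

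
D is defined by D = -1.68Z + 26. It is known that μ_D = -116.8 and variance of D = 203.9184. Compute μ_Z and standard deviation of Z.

μ_Z = 85, standard deviation of Z = 8.5

From D = -1.68Z + 26: μ_D = a·μ_Z + b, so μ_Z = (μ_D − b)/a = (-116.8 − 26)/(-1.68) = 85.
standard deviation of D = √203.9184 = 14.28.
standard deviation of D = |a|·standard deviation of Z, so standard deviation of Z = 14.28/|-1.68| = 8.5.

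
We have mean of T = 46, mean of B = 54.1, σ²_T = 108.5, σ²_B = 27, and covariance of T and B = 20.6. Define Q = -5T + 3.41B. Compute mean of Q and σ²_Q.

mean of Q = (-5)·mean of T + 3.41·mean of B = (-5)·46 + 3.41·54.1 = -45.519.
σ²_Q = a²·σ²_T + b²·σ²_B + 2ab·covariance of T and B with a = -5, b = 3.41.
= (-5)²·108.5 + 3.41²·27 + 2·(-5)·3.41·20.6
= 2712.5 + 313.9587 + (-702.46) = 2323.9987.

mean of Q = -45.519, σ²_Q = 2323.9987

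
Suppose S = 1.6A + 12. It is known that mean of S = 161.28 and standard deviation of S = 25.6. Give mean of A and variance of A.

mean of A = 93.3, variance of A = 256

From S = 1.6A + 12: mean of S = a·mean of A + b, so mean of A = (mean of S − b)/a = (161.28 − 12)/1.6 = 93.3.
variance of S = 25.6² = 655.36.
variance of S = a²·variance of A, so variance of A = 655.36/1.6² = 256.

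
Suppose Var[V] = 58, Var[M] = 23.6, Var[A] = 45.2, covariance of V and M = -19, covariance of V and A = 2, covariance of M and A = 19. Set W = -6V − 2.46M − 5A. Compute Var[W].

Var[W] = 3387.33776

Var[W] = a²·Var[V] + b²·Var[M] + c²·Var[A] + 2ab·covariance of V and M + 2ac·covariance of V and A + 2bc·covariance of M and A, with a = -6, b = -2.46, c = -5.
= 2088 + 142.81776 + 1130 + (-560.88) + 120 + 467.4
= 3387.33776.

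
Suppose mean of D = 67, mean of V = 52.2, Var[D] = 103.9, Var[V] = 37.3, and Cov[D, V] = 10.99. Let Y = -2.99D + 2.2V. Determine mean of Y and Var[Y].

mean of Y = -85.49, Var[Y] = 964.82395

mean of Y = (-2.99)·mean of D + 2.2·mean of V = (-2.99)·67 + 2.2·52.2 = -85.49.
Var[Y] = a²·Var[D] + b²·Var[V] + 2ab·Cov[D, V] with a = -2.99, b = 2.2.
= (-2.99)²·103.9 + 2.2²·37.3 + 2·(-2.99)·2.2·10.99
= 928.87639 + 180.532 + (-144.58444) = 964.82395.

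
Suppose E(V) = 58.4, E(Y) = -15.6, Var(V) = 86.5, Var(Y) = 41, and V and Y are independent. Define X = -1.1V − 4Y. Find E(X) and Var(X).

E(X) = -1.84, Var(X) = 760.665

E(X) = (-1.1)·E(V) + (-4)·E(Y) = (-1.1)·58.4 + (-4)·(-15.6) = -1.84.
Var(X) = a²·Var(V) + b²·Var(Y) + 2ab·Cov(V, Y) with a = -1.1, b = -4.
Independence gives Cov(V, Y) = 0.
= (-1.1)²·86.5 + (-4)²·41 + 2·(-1.1)·(-4)·0
= 104.665 + 656 + 0 = 760.665.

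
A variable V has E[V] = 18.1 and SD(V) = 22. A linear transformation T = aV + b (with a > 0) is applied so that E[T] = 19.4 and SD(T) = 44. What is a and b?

SD(T) = a·SD(V) (a > 0), so a = 44/22 = 2.
E[T] = a·E[V] + b, so b = 19.4 − 2·18.1 = -16.8.

a = 2, b = -16.8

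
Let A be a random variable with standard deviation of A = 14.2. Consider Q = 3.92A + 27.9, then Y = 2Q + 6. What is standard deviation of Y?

standard deviation of Y = 111.328

standard deviation of Q = |3.92|·14.2 = 55.664.
standard deviation of Y = |2|·55.664 = 111.328.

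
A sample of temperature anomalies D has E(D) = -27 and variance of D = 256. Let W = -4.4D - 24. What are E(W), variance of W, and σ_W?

W = -4.4D - 24 is linear with a = -4.4, b = -24.
E(W) = a·E(D) + b = (-4.4)·(-27) + (-24) = 94.8.
variance of W = a²·variance of D = (-4.4)²·256 = 4956.16 (the additive constant -24 does not affect variance).
σ_D = √256 = 16.
σ_W = |a|·σ_D = |-4.4|·16 = 70.4.

E(W) = 94.8, variance of W = 4956.16, σ_W = 70.4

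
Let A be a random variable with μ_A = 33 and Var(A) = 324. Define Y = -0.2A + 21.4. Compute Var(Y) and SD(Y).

Var(Y) = 12.96, SD(Y) = 3.6

Y = -0.2A + 21.4 is linear with a = -0.2, b = 21.4.
Var(Y) = a²·Var(A) = (-0.2)²·324 = 12.96 (the additive constant 21.4 does not affect variance).
SD(A) = √324 = 18.
SD(Y) = |a|·SD(A) = |-0.2|·18 = 3.6.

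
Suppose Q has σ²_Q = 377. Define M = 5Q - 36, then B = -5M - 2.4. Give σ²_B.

σ²_B = 235625

σ²_M = 5²·377 = 9425.
σ²_B = (-5)²·9425 = 235625.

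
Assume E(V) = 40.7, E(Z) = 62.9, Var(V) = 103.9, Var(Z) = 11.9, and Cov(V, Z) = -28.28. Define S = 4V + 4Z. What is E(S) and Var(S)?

E(S) = 4·E(V) + 4·E(Z) = 4·40.7 + 4·62.9 = 414.4.
Var(S) = a²·Var(V) + b²·Var(Z) + 2ab·Cov(V, Z) with a = 4, b = 4.
= 4²·103.9 + 4²·11.9 + 2·4·4·(-28.28)
= 1662.4 + 190.4 + (-904.96) = 947.84.

E(S) = 414.4, Var(S) = 947.84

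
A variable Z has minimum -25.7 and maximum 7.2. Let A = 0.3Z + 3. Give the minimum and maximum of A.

a = 0.3 > 0, so min(A) = a·min(Z)+b = 0.3·(-25.7) + 3 = -4.71 and max(A) = 0.3·7.2 + 3 = 5.16.

min(A) = -4.71, max(A) = 5.16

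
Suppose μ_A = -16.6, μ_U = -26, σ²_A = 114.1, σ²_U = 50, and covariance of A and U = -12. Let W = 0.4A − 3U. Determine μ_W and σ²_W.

μ_W = 0.4·μ_A + (-3)·μ_U = 0.4·(-16.6) + (-3)·(-26) = 71.36.
σ²_W = a²·σ²_A + b²·σ²_U + 2ab·covariance of A and U with a = 0.4, b = -3.
= 0.4²·114.1 + (-3)²·50 + 2·0.4·(-3)·(-12)
= 18.256 + 450 + 28.8 = 497.056.

μ_W = 71.36, σ²_W = 497.056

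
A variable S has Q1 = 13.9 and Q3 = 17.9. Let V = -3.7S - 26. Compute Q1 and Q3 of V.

a = -3.7 < 0 reverses order: Q1(V) comes from Q3(S), Q3(V) from Q1(S).
Q1(V) = (-3.7)·17.9 + (-26) = -92.23; Q3(V) = (-3.7)·13.9 + (-26) = -77.43.

Q1(V) = -92.23, Q3(V) = -77.43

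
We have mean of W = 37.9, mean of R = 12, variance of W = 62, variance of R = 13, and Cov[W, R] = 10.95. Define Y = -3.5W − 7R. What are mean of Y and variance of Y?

mean of Y = -216.65, variance of Y = 1933.05

mean of Y = (-3.5)·mean of W + (-7)·mean of R = (-3.5)·37.9 + (-7)·12 = -216.65.
variance of Y = a²·variance of W + b²·variance of R + 2ab·Cov[W, R] with a = -3.5, b = -7.
= (-3.5)²·62 + (-7)²·13 + 2·(-3.5)·(-7)·10.95
= 759.5 + 637 + 536.55 = 1933.05.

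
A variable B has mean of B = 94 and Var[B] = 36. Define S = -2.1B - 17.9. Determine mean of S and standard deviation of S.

S = -2.1B - 17.9 is linear with a = -2.1, b = -17.9.
mean of S = a·mean of B + b = (-2.1)·94 + (-17.9) = -215.3.
standard deviation of B = √36 = 6.
standard deviation of S = |a|·standard deviation of B = |-2.1|·6 = 12.6.

mean of S = -215.3, standard deviation of S = 12.6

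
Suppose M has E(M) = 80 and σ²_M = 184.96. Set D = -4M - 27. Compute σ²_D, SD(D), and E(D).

D = -4M - 27 is linear with a = -4, b = -27.
σ²_D = a²·σ²_M = (-4)²·184.96 = 2959.36 (the additive constant -27 does not affect variance).
SD(M) = √184.96 = 13.6.
SD(D) = |a|·SD(M) = |-4|·13.6 = 54.4.
E(D) = a·E(M) + b = (-4)·80 + (-27) = -347.

σ²_D = 2959.36, SD(D) = 54.4, E(D) = -347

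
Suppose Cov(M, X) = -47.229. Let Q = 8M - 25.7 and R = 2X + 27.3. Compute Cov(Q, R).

Cov(Q, R) = -755.664

Cov(Q, R) = a·c·Cov(M, X) = 8·2·(-47.229) = -755.664. Additive constants drop out.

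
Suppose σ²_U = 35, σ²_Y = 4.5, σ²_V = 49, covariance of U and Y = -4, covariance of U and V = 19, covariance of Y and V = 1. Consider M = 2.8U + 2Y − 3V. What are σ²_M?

σ²_M = a²·σ²_U + b²·σ²_Y + c²·σ²_V + 2ab·covariance of U and Y + 2ac·covariance of U and V + 2bc·covariance of Y and V, with a = 2.8, b = 2, c = -3.
= 274.4 + 18 + 441 + (-44.8) + (-319.2) + (-12)
= 357.4.

σ²_M = 357.4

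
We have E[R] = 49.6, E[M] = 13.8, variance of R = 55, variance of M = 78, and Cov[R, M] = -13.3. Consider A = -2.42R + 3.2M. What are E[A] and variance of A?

E[A] = -75.872, variance of A = 1326.8124

E[A] = (-2.42)·E[R] + 3.2·E[M] = (-2.42)·49.6 + 3.2·13.8 = -75.872.
variance of A = a²·variance of R + b²·variance of M + 2ab·Cov[R, M] with a = -2.42, b = 3.2.
= (-2.42)²·55 + 3.2²·78 + 2·(-2.42)·3.2·(-13.3)
= 322.102 + 798.72 + 205.9904 = 1326.8124.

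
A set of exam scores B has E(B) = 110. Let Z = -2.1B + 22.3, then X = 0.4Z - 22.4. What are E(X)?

E(X) = -105.88

E(Z) = (-2.1)·110 + 22.3 = -208.7.
E(X) = 0.4·(-208.7) + (-22.4) = -105.88.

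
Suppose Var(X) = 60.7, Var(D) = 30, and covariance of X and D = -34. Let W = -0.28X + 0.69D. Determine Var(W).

Var(W) = a²·Var(X) + b²·Var(D) + 2ab·covariance of X and D with a = -0.28, b = 0.69.
= (-0.28)²·60.7 + 0.69²·30 + 2·(-0.28)·0.69·(-34)
= 4.75888 + 14.283 + 13.1376 = 32.17948.

Var(W) = 32.17948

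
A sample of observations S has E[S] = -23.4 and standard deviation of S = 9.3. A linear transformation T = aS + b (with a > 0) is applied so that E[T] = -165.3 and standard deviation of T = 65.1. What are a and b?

standard deviation of T = a·standard deviation of S (a > 0), so a = 65.1/9.3 = 7.
E[T] = a·E[S] + b, so b = -165.3 − 7·(-23.4) = -1.5.

a = 7, b = -1.5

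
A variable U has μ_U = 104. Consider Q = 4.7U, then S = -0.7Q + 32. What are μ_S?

μ_S = -310.16

μ_Q = 4.7·104 = 488.8.
μ_S = (-0.7)·488.8 + 32 = -310.16.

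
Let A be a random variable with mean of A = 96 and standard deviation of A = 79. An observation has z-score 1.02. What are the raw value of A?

A = mean of A + z·standard deviation of A = 96 + 1.02·79 = 176.58.

A = 176.58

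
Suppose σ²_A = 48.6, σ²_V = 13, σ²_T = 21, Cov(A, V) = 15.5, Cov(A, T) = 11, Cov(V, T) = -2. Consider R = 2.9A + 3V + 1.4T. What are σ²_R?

σ²_R = a²·σ²_A + b²·σ²_V + c²·σ²_T + 2ab·Cov(A, V) + 2ac·Cov(A, T) + 2bc·Cov(V, T), with a = 2.9, b = 3, c = 1.4.
= 408.726 + 117 + 41.16 + 269.7 + 89.32 + (-16.8)
= 909.106.

σ²_R = 909.106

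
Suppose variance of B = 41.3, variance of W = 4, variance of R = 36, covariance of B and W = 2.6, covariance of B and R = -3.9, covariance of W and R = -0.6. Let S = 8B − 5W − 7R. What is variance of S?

variance of S = a²·variance of B + b²·variance of W + c²·variance of R + 2ab·covariance of B and W + 2ac·covariance of B and R + 2bc·covariance of W and R, with a = 8, b = -5, c = -7.
= 2643.2 + 100 + 1764 + (-208) + 436.8 + (-42)
= 4694.

variance of S = 4694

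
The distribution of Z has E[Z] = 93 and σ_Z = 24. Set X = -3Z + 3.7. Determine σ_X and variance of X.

X = -3Z + 3.7 is linear with a = -3, b = 3.7.
σ_X = |a|·σ_Z = |-3|·24 = 72.
variance of Z = 24² = 576.
variance of X = a²·variance of Z = (-3)²·576 = 5184 (the additive constant 3.7 does not affect variance).

σ_X = 72, variance of X = 5184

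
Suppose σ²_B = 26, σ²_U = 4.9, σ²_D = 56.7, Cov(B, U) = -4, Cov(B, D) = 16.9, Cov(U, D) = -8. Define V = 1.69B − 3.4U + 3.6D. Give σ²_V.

σ²_V = 1313.1818

σ²_V = a²·σ²_B + b²·σ²_U + c²·σ²_D + 2ab·Cov(B, U) + 2ac·Cov(B, D) + 2bc·Cov(U, D), with a = 1.69, b = -3.4, c = 3.6.
= 74.2586 + 56.644 + 734.832 + 45.968 + 205.6392 + 195.84
= 1313.1818.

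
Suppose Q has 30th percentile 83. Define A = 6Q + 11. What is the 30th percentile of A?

Since a = 6 > 0 the transformation is increasing, so the 30th percentile of A = a·(P_{30} of Q) + b = 6·83 + 11 = 509.

30th percentile of A = 509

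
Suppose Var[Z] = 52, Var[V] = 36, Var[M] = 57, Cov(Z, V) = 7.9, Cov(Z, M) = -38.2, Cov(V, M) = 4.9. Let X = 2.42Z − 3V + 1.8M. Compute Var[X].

Var[X] = a²·Var[Z] + b²·Var[V] + c²·Var[M] + 2ab·Cov(Z, V) + 2ac·Cov(Z, M) + 2bc·Cov(V, M), with a = 2.42, b = -3, c = 1.8.
= 304.5328 + 324 + 184.68 + (-114.708) + (-332.7984) + (-52.92)
= 312.7864.

Var[X] = 312.7864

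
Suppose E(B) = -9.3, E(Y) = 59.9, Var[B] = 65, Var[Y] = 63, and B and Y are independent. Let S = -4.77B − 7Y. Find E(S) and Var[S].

E(S) = (-4.77)·E(B) + (-7)·E(Y) = (-4.77)·(-9.3) + (-7)·59.9 = -374.939.
Var[S] = a²·Var[B] + b²·Var[Y] + 2ab·Cov[B, Y] with a = -4.77, b = -7.
Independence gives Cov[B, Y] = 0.
= (-4.77)²·65 + (-7)²·63 + 2·(-4.77)·(-7)·0
= 1478.9385 + 3087 + 0 = 4565.9385.

E(S) = -374.939, Var[S] = 4565.9385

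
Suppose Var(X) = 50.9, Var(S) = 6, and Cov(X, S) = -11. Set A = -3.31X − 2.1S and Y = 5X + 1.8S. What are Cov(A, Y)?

Cov(A, Y) = -684.037

By bilinearity, Cov(A, Y) = ac·Var(X) + bd·Var(S) + (ad+bc)·Cov(X, S), with a=-3.31, b=-2.1, c=5, d=1.8.
ac·Var(X) = (-3.31)·5·50.9 = -842.395
bd·Var(S) = (-2.1)·1.8·6 = -22.68
(ad+bc)·Cov(X, S) = (-16.458)·(-11) = 181.038
Cov(A, Y) = -842.395 + (-22.68) + 181.038 = -684.037.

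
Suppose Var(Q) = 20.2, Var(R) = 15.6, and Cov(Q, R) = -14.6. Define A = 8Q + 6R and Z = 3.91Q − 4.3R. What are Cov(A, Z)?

By bilinearity, Cov(A, Z) = ac·Var(Q) + bd·Var(R) + (ad+bc)·Cov(Q, R), with a=8, b=6, c=3.91, d=-4.3.
ac·Var(Q) = 8·3.91·20.2 = 631.856
bd·Var(R) = 6·(-4.3)·15.6 = -402.48
(ad+bc)·Cov(Q, R) = (-10.94)·(-14.6) = 159.724
Cov(A, Z) = 631.856 + (-402.48) + 159.724 = 389.1.

Cov(A, Z) = 389.1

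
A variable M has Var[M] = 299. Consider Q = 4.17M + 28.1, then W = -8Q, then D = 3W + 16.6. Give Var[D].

Var[Q] = 4.17²·299 = 5199.2811.
Var[W] = (-8)²·5199.2811 = 332753.9904.
Var[D] = 3²·332753.9904 = 2994785.9136.

Var[D] = 2994785.9136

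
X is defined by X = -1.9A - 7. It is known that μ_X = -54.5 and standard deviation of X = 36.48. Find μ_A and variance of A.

μ_A = 25, variance of A = 368.64

From X = -1.9A - 7: μ_X = a·μ_A + b, so μ_A = (μ_X − b)/a = (-54.5 − (-7))/(-1.9) = 25.
variance of X = 36.48² = 1330.7904.
variance of X = a²·variance of A, so variance of A = 1330.7904/(-1.9)² = 368.64.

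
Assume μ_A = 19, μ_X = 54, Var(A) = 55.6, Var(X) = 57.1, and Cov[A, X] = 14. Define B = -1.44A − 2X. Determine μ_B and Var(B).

μ_B = (-1.44)·μ_A + (-2)·μ_X = (-1.44)·19 + (-2)·54 = -135.36.
Var(B) = a²·Var(A) + b²·Var(X) + 2ab·Cov[A, X] with a = -1.44, b = -2.
= (-1.44)²·55.6 + (-2)²·57.1 + 2·(-1.44)·(-2)·14
= 115.29216 + 228.4 + 80.64 = 424.33216.

μ_B = -135.36, Var(B) = 424.33216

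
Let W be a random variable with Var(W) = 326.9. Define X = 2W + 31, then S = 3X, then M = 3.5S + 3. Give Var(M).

Var(M) = 144162.9

Var(X) = 2²·326.9 = 1307.6.
Var(S) = 3²·1307.6 = 11768.4.
Var(M) = 3.5²·11768.4 = 144162.9.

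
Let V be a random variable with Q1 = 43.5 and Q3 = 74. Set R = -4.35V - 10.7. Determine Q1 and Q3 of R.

Q1(R) = -332.6, Q3(R) = -199.925

a = -4.35 < 0 reverses order: Q1(R) comes from Q3(V), Q3(R) from Q1(V).
Q1(R) = (-4.35)·74 + (-10.7) = -332.6; Q3(R) = (-4.35)·43.5 + (-10.7) = -199.925.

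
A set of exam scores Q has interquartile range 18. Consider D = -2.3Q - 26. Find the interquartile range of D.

Under D = aQ + b, IQR(D) = |a|·IQR(Q) = |-2.3|·18 = 41.4 (shifts cancel; spread scales by |a|).

IQR(D) = 41.4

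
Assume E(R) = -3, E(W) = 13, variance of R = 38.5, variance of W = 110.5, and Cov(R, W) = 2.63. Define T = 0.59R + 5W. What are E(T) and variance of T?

E(T) = 63.23, variance of T = 2791.41885

E(T) = 0.59·E(R) + 5·E(W) = 0.59·(-3) + 5·13 = 63.23.
variance of T = a²·variance of R + b²·variance of W + 2ab·Cov(R, W) with a = 0.59, b = 5.
= 0.59²·38.5 + 5²·110.5 + 2·0.59·5·2.63
= 13.40185 + 2762.5 + 15.517 = 2791.41885.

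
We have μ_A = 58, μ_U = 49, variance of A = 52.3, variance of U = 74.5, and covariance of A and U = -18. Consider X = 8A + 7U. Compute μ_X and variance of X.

μ_X = 8·μ_A + 7·μ_U = 8·58 + 7·49 = 807.
variance of X = a²·variance of A + b²·variance of U + 2ab·covariance of A and U with a = 8, b = 7.
= 8²·52.3 + 7²·74.5 + 2·8·7·(-18)
= 3347.2 + 3650.5 + (-2016) = 4981.7.

μ_X = 807, variance of X = 4981.7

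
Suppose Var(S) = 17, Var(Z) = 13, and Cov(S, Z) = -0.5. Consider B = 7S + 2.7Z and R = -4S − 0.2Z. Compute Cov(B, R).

By bilinearity, Cov(B, R) = ac·Var(S) + bd·Var(Z) + (ad+bc)·Cov(S, Z), with a=7, b=2.7, c=-4, d=-0.2.
ac·Var(S) = 7·(-4)·17 = -476
bd·Var(Z) = 2.7·(-0.2)·13 = -7.02
(ad+bc)·Cov(S, Z) = (-12.2)·(-0.5) = 6.1
Cov(B, R) = -476 + (-7.02) + 6.1 = -476.92.

Cov(B, R) = -476.92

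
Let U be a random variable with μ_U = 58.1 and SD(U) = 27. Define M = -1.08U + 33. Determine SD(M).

SD(M) = 29.16

M = -1.08U + 33 is linear with a = -1.08, b = 33.
SD(M) = |a|·SD(U) = |-1.08|·27 = 29.16.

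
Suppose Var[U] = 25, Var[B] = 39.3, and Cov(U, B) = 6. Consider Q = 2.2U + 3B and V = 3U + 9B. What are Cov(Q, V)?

Cov(Q, V) = 1398.9

By bilinearity, Cov(Q, V) = ac·Var[U] + bd·Var[B] + (ad+bc)·Cov(U, B), with a=2.2, b=3, c=3, d=9.
ac·Var[U] = 2.2·3·25 = 165
bd·Var[B] = 3·9·39.3 = 1061.1
(ad+bc)·Cov(U, B) = (28.8)·6 = 172.8
Cov(Q, V) = 165 + 1061.1 + 172.8 = 1398.9.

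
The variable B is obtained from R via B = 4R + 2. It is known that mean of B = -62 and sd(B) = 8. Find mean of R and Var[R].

mean of R = -16, Var[R] = 4

From B = 4R + 2: mean of B = a·mean of R + b, so mean of R = (mean of B − b)/a = (-62 − 2)/4 = -16.
Var[B] = 8² = 64.
Var[B] = a²·Var[R], so Var[R] = 64/4² = 4.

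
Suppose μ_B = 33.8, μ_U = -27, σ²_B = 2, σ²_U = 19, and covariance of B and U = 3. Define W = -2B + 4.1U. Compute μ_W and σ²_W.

μ_W = -178.3, σ²_W = 278.19

μ_W = (-2)·μ_B + 4.1·μ_U = (-2)·33.8 + 4.1·(-27) = -178.3.
σ²_W = a²·σ²_B + b²·σ²_U + 2ab·covariance of B and U with a = -2, b = 4.1.
= (-2)²·2 + 4.1²·19 + 2·(-2)·4.1·3
= 8 + 319.39 + (-49.2) = 278.19.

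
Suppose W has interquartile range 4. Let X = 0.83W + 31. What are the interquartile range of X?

Under X = aW + b, IQR(X) = |a|·IQR(W) = |0.83|·4 = 3.32 (shifts cancel; spread scales by |a|).

IQR(X) = 3.32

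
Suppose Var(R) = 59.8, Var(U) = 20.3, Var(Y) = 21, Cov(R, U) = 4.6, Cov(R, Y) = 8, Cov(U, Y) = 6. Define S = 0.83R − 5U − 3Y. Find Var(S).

Var(S) = a²·Var(R) + b²·Var(U) + c²·Var(Y) + 2ab·Cov(R, U) + 2ac·Cov(R, Y) + 2bc·Cov(U, Y), with a = 0.83, b = -5, c = -3.
= 41.19622 + 507.5 + 189 + (-38.18) + (-39.84) + 180
= 839.67622.

Var(S) = 839.67622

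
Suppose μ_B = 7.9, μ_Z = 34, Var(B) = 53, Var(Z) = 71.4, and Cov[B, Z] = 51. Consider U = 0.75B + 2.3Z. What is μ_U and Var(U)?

μ_U = 84.125, Var(U) = 583.4685

μ_U = 0.75·μ_B + 2.3·μ_Z = 0.75·7.9 + 2.3·34 = 84.125.
Var(U) = a²·Var(B) + b²·Var(Z) + 2ab·Cov[B, Z] with a = 0.75, b = 2.3.
= 0.75²·53 + 2.3²·71.4 + 2·0.75·2.3·51
= 29.8125 + 377.706 + 175.95 = 583.4685.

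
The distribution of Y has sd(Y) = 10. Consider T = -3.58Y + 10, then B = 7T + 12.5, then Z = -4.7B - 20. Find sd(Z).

sd(T) = |-3.58|·10 = 35.8.
sd(B) = |7|·35.8 = 250.6.
sd(Z) = |-4.7|·250.6 = 1177.82.

sd(Z) = 1177.82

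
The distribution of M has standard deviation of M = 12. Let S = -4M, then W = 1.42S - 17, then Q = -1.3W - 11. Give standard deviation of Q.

standard deviation of S = |-4|·12 = 48.
standard deviation of W = |1.42|·48 = 68.16.
standard deviation of Q = |-1.3|·68.16 = 88.608.

standard deviation of Q = 88.608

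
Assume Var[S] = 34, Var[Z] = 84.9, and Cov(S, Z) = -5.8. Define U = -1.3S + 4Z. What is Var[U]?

Var[U] = a²·Var[S] + b²·Var[Z] + 2ab·Cov(S, Z) with a = -1.3, b = 4.
= (-1.3)²·34 + 4²·84.9 + 2·(-1.3)·4·(-5.8)
= 57.46 + 1358.4 + 60.32 = 1476.18.

Var[U] = 1476.18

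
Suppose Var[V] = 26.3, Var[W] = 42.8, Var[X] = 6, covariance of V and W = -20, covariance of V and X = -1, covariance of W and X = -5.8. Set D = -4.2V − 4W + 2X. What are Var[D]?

Var[D] = 610.332

Var[D] = a²·Var[V] + b²·Var[W] + c²·Var[X] + 2ab·covariance of V and W + 2ac·covariance of V and X + 2bc·covariance of W and X, with a = -4.2, b = -4, c = 2.
= 463.932 + 684.8 + 24 + (-672) + 16.8 + 92.8
= 610.332.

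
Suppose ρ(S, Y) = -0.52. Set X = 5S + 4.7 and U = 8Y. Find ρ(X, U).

ρ(X, U) = -0.52

Linear rescalings preserve correlation up to sign; here the slopes 5 and 8 have the same sign, so ρ(X, U) = ρ(S, Y) = -0.52.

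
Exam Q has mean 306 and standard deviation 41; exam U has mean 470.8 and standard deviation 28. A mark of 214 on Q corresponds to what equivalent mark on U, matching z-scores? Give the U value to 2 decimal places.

z = (214 − 306)/41 ≈ -2.2439.
U = 470.8 + z·28 = 470.8 + (214 − 306)·28/41 ≈ 407.97.

U = 407.97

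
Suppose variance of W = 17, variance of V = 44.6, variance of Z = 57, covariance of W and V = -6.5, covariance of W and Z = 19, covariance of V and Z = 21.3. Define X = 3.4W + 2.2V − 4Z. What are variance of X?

variance of X = a²·variance of W + b²·variance of V + c²·variance of Z + 2ab·covariance of W and V + 2ac·covariance of W and Z + 2bc·covariance of V and Z, with a = 3.4, b = 2.2, c = -4.
= 196.52 + 215.864 + 912 + (-97.24) + (-516.8) + (-374.88)
= 335.464.

variance of X = 335.464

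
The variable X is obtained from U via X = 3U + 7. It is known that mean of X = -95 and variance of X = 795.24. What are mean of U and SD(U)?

mean of U = -34, SD(U) = 9.4

From X = 3U + 7: mean of X = a·mean of U + b, so mean of U = (mean of X − b)/a = (-95 − 7)/3 = -34.
SD(X) = √795.24 = 28.2.
SD(X) = |a|·SD(U), so SD(U) = 28.2/|3| = 9.4.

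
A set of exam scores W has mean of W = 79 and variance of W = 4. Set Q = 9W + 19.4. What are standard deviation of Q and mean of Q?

standard deviation of Q = 18, mean of Q = 730.4

Q = 9W + 19.4 is linear with a = 9, b = 19.4.
standard deviation of W = √4 = 2.
standard deviation of Q = |a|·standard deviation of W = |9|·2 = 18.
mean of Q = a·mean of W + b = 9·79 + 19.4 = 730.4.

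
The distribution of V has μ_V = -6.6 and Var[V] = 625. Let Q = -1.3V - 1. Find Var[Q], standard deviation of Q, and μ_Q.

Var[Q] = 1056.25, standard deviation of Q = 32.5, μ_Q = 7.58

Q = -1.3V - 1 is linear with a = -1.3, b = -1.
Var[Q] = a²·Var[V] = (-1.3)²·625 = 1056.25 (the additive constant -1 does not affect variance).
standard deviation of V = √625 = 25.
standard deviation of Q = |a|·standard deviation of V = |-1.3|·25 = 32.5.
μ_Q = a·μ_V + b = (-1.3)·(-6.6) + (-1) = 7.58.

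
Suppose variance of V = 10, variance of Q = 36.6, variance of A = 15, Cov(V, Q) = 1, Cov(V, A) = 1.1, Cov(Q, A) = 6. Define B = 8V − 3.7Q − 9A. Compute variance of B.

variance of B = a²·variance of V + b²·variance of Q + c²·variance of A + 2ab·Cov(V, Q) + 2ac·Cov(V, A) + 2bc·Cov(Q, A), with a = 8, b = -3.7, c = -9.
= 640 + 501.054 + 1215 + (-59.2) + (-158.4) + 399.6
= 2538.054.

variance of B = 2538.054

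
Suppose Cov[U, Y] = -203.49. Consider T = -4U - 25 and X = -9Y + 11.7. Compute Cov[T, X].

Cov[T, X] = -7325.64

Cov[T, X] = a·c·Cov[U, Y] = (-4)·(-9)·(-203.49) = -7325.64. Additive constants drop out.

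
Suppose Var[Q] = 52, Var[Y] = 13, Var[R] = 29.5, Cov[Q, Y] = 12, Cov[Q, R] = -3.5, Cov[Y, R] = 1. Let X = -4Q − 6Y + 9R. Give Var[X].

Var[X] = 4409.5

Var[X] = a²·Var[Q] + b²·Var[Y] + c²·Var[R] + 2ab·Cov[Q, Y] + 2ac·Cov[Q, R] + 2bc·Cov[Y, R], with a = -4, b = -6, c = 9.
= 832 + 468 + 2389.5 + 576 + 252 + (-108)
= 4409.5.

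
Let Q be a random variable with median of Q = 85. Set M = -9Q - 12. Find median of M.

A linear map preserves order up to sign, so median of M = a·median of Q + b = (-9)·85 + (-12) = -777.

median of M = -777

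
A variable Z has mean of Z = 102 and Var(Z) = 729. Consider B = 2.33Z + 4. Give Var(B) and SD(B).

Var(B) = 3957.6681, SD(B) = 62.91

B = 2.33Z + 4 is linear with a = 2.33, b = 4.
Var(B) = a²·Var(Z) = 2.33²·729 = 3957.6681 (the additive constant 4 does not affect variance).
SD(Z) = √729 = 27.
SD(B) = |a|·SD(Z) = |2.33|·27 = 62.91.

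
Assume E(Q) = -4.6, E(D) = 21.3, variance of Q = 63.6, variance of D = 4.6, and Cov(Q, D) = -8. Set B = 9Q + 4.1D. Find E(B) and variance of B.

E(B) = 9·E(Q) + 4.1·E(D) = 9·(-4.6) + 4.1·21.3 = 45.93.
variance of B = a²·variance of Q + b²·variance of D + 2ab·Cov(Q, D) with a = 9, b = 4.1.
= 9²·63.6 + 4.1²·4.6 + 2·9·4.1·(-8)
= 5151.6 + 77.326 + (-590.4) = 4638.526.

E(B) = 45.93, variance of B = 4638.526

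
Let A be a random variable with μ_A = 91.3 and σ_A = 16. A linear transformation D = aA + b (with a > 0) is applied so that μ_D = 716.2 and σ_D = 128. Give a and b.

a = 8, b = -14.2

σ_D = a·σ_A (a > 0), so a = 128/16 = 8.
μ_D = a·μ_A + b, so b = 716.2 − 8·91.3 = -14.2.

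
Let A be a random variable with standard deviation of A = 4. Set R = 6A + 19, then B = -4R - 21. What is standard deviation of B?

standard deviation of B = 96

standard deviation of R = |6|·4 = 24.
standard deviation of B = |-4|·24 = 96.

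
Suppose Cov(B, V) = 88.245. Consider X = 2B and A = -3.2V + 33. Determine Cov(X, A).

Cov(X, A) = a·c·Cov(B, V) = 2·(-3.2)·88.245 = -564.768. Additive constants drop out.

Cov(X, A) = -564.768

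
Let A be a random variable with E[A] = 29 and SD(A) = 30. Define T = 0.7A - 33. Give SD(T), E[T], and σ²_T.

T = 0.7A - 33 is linear with a = 0.7, b = -33.
SD(T) = |a|·SD(A) = |0.7|·30 = 21.
E[T] = a·E[A] + b = 0.7·29 + (-33) = -12.7.
σ²_A = 30² = 900.
σ²_T = a²·σ²_A = 0.7²·900 = 441 (the additive constant -33 does not affect variance).

SD(T) = 21, E[T] = -12.7, σ²_T = 441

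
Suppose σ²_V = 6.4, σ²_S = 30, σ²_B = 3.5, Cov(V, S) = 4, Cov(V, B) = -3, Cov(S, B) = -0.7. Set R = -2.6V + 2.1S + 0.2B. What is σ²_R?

σ²_R = 134.556

σ²_R = a²·σ²_V + b²·σ²_S + c²·σ²_B + 2ab·Cov(V, S) + 2ac·Cov(V, B) + 2bc·Cov(S, B), with a = -2.6, b = 2.1, c = 0.2.
= 43.264 + 132.3 + 0.14 + (-43.68) + 3.12 + (-0.588)
= 134.556.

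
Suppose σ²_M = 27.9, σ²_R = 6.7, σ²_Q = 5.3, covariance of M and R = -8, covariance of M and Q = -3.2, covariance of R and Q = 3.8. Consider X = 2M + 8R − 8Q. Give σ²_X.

σ²_X = a²·σ²_M + b²·σ²_R + c²·σ²_Q + 2ab·covariance of M and R + 2ac·covariance of M and Q + 2bc·covariance of R and Q, with a = 2, b = 8, c = -8.
= 111.6 + 428.8 + 339.2 + (-256) + 102.4 + (-486.4)
= 239.6.

σ²_X = 239.6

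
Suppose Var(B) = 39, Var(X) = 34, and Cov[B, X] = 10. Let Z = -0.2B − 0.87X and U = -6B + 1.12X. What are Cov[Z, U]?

By bilinearity, Cov[Z, U] = ac·Var(B) + bd·Var(X) + (ad+bc)·Cov[B, X], with a=-0.2, b=-0.87, c=-6, d=1.12.
ac·Var(B) = (-0.2)·(-6)·39 = 46.8
bd·Var(X) = (-0.87)·1.12·34 = -33.1296
(ad+bc)·Cov[B, X] = (4.996)·10 = 49.96
Cov[Z, U] = 46.8 + (-33.1296) + 49.96 = 63.6304.

Cov[Z, U] = 63.6304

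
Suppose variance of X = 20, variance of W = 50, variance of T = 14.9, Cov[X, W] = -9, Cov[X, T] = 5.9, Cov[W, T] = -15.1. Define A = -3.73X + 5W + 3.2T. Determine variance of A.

variance of A = 1392.4892

variance of A = a²·variance of X + b²·variance of W + c²·variance of T + 2ab·Cov[X, W] + 2ac·Cov[X, T] + 2bc·Cov[W, T], with a = -3.73, b = 5, c = 3.2.
= 278.258 + 1250 + 152.576 + 335.7 + (-140.8448) + (-483.2)
= 1392.4892.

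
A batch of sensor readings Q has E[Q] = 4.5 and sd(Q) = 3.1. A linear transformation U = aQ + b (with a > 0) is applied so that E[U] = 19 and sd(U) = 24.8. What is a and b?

sd(U) = a·sd(Q) (a > 0), so a = 24.8/3.1 = 8.
E[U] = a·E[Q] + b, so b = 19 − 8·4.5 = -17.

a = 8, b = -17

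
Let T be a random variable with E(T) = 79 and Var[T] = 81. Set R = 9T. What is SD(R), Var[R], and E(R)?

SD(R) = 81, Var[R] = 6561, E(R) = 711

R = 9T is linear with a = 9, b = 0.
SD(T) = √81 = 9.
SD(R) = |a|·SD(T) = |9|·9 = 81.
Var[R] = a²·Var[T] = 9²·81 = 6561.
E(R) = a·E(T) + b = 9·79 = 711.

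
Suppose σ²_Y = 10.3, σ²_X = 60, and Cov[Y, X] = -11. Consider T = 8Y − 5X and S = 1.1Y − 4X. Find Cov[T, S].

Cov[T, S] = 1703.14

By bilinearity, Cov[T, S] = ac·σ²_Y + bd·σ²_X + (ad+bc)·Cov[Y, X], with a=8, b=-5, c=1.1, d=-4.
ac·σ²_Y = 8·1.1·10.3 = 90.64
bd·σ²_X = (-5)·(-4)·60 = 1200
(ad+bc)·Cov[Y, X] = (-37.5)·(-11) = 412.5
Cov[T, S] = 90.64 + 1200 + 412.5 = 1703.14.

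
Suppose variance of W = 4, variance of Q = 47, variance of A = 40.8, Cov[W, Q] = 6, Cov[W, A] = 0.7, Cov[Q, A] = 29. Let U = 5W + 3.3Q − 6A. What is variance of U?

variance of U = a²·variance of W + b²·variance of Q + c²·variance of A + 2ab·Cov[W, Q] + 2ac·Cov[W, A] + 2bc·Cov[Q, A], with a = 5, b = 3.3, c = -6.
= 100 + 511.83 + 1468.8 + 198 + (-42) + (-1148.4)
= 1088.23.

variance of U = 1088.23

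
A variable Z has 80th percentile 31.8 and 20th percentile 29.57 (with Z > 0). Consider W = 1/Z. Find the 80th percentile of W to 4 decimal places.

80th percentile of W = 0.0338

1/Z is decreasing on Z > 0, so percentile order reverses: P_{80}(W) uses P_{20}(Z) = 29.57.
P_{80}(W) = 1/29.57 ≈ 0.0338.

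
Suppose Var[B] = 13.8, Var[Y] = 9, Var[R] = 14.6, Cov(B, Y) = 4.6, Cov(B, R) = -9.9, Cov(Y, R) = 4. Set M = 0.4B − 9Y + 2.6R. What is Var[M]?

Var[M] = a²·Var[B] + b²·Var[Y] + c²·Var[R] + 2ab·Cov(B, Y) + 2ac·Cov(B, R) + 2bc·Cov(Y, R), with a = 0.4, b = -9, c = 2.6.
= 2.208 + 729 + 98.696 + (-33.12) + (-20.592) + (-187.2)
= 588.992.

Var[M] = 588.992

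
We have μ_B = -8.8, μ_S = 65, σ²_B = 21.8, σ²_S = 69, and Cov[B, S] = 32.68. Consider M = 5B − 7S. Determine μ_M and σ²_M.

μ_M = -499, σ²_M = 1638.4

μ_M = 5·μ_B + (-7)·μ_S = 5·(-8.8) + (-7)·65 = -499.
σ²_M = a²·σ²_B + b²·σ²_S + 2ab·Cov[B, S] with a = 5, b = -7.
= 5²·21.8 + (-7)²·69 + 2·5·(-7)·32.68
= 545 + 3381 + (-2287.6) = 1638.4.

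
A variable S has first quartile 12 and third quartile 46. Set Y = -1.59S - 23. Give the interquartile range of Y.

IQR(Y) = 54.06

IQR of S = Q3 − Q1 = 46 − 12 = 34.
Under Y = aS + b, IQR(Y) = |a|·IQR(S) = |-1.59|·34 = 54.06 (shifts cancel; spread scales by |a|).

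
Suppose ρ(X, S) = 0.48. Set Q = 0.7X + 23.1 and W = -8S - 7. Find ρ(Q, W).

Linear rescalings preserve |correlation|; the slopes 0.7 and -8 have opposite signs, so the correlation flips sign: ρ(Q, W) = −ρ(X, S) = -0.48.

ρ(Q, W) = -0.48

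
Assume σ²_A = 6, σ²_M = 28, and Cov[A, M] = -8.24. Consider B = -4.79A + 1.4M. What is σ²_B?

σ²_B = 303.05948

σ²_B = a²·σ²_A + b²·σ²_M + 2ab·Cov[A, M] with a = -4.79, b = 1.4.
= (-4.79)²·6 + 1.4²·28 + 2·(-4.79)·1.4·(-8.24)
= 137.6646 + 54.88 + 110.51488 = 303.05948.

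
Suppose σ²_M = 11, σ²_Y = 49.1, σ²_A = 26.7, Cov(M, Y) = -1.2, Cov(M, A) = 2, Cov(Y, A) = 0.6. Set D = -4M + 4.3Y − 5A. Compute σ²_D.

σ²_D = a²·σ²_M + b²·σ²_Y + c²·σ²_A + 2ab·Cov(M, Y) + 2ac·Cov(M, A) + 2bc·Cov(Y, A), with a = -4, b = 4.3, c = -5.
= 176 + 907.859 + 667.5 + 41.28 + 80 + (-25.8)
= 1846.839.

σ²_D = 1846.839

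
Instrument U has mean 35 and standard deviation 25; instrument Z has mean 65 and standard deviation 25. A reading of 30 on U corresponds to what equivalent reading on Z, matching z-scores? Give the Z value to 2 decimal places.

z = (30 − 35)/25 = -0.2.
Z = 65 + z·25 = 65 + (30 − 35)·25/25 = 60.00.

Z = 60.00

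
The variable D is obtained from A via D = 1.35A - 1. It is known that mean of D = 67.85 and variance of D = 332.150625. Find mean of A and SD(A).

From D = 1.35A - 1: mean of D = a·mean of A + b, so mean of A = (mean of D − b)/a = (67.85 − (-1))/1.35 = 51.
SD(D) = √332.150625 = 18.225.
SD(D) = |a|·SD(A), so SD(A) = 18.225/|1.35| = 13.5.

mean of A = 51, SD(A) = 13.5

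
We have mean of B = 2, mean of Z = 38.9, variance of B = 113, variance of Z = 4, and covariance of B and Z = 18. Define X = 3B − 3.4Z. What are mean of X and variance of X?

mean of X = -126.26, variance of X = 696.04

mean of X = 3·mean of B + (-3.4)·mean of Z = 3·2 + (-3.4)·38.9 = -126.26.
variance of X = a²·variance of B + b²·variance of Z + 2ab·covariance of B and Z with a = 3, b = -3.4.
= 3²·113 + (-3.4)²·4 + 2·3·(-3.4)·18
= 1017 + 46.24 + (-367.2) = 696.04.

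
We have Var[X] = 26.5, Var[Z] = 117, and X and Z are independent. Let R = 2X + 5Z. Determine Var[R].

Var[R] = a²·Var[X] + b²·Var[Z] + 2ab·covariance of X and Z with a = 2, b = 5.
Independence gives covariance of X and Z = 0.
= 2²·26.5 + 5²·117 + 2·2·5·0
= 106 + 2925 + 0 = 3031.

Var[R] = 3031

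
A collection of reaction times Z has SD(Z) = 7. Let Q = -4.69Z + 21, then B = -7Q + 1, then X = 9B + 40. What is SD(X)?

SD(Q) = |-4.69|·7 = 32.83.
SD(B) = |-7|·32.83 = 229.81.
SD(X) = |9|·229.81 = 2068.29.

SD(X) = 2068.29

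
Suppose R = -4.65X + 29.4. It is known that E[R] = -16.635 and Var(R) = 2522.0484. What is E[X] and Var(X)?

E[X] = 9.9, Var(X) = 116.64

From R = -4.65X + 29.4: E[R] = a·E[X] + b, so E[X] = (E[R] − b)/a = (-16.635 − 29.4)/(-4.65) = 9.9.
Var(R) = a²·Var(X), so Var(X) = 2522.0484/(-4.65)² = 116.64.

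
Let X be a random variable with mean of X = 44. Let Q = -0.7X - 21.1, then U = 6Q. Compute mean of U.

mean of U = -311.4

mean of Q = (-0.7)·44 + (-21.1) = -51.9.
mean of U = 6·(-51.9) = -311.4.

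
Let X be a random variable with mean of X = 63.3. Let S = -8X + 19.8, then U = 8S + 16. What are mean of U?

mean of S = (-8)·63.3 + 19.8 = -486.6.
mean of U = 8·(-486.6) + 16 = -3876.8.

mean of U = -3876.8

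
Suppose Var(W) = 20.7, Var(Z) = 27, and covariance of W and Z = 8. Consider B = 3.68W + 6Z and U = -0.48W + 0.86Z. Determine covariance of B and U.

covariance of B and U = 105.03392

By bilinearity, covariance of B and U = ac·Var(W) + bd·Var(Z) + (ad+bc)·covariance of W and Z, with a=3.68, b=6, c=-0.48, d=0.86.
ac·Var(W) = 3.68·(-0.48)·20.7 = -36.56448
bd·Var(Z) = 6·0.86·27 = 139.32
(ad+bc)·covariance of W and Z = (0.2848)·8 = 2.2784
covariance of B and U = -36.56448 + 139.32 + 2.2784 = 105.03392.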